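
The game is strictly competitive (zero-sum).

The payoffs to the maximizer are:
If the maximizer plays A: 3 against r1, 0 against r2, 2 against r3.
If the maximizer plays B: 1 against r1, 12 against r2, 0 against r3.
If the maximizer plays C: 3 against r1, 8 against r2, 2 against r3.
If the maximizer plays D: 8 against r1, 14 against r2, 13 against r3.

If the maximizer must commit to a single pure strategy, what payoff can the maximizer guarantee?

The worst-case payoff for each row is A: 0, B: 0, C: 2, D: 8.
The best of these is 8.

8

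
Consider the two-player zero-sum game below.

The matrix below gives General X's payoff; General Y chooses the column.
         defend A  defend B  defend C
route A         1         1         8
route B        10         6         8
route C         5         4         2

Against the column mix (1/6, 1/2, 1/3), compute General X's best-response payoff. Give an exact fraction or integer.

22/3

route A: (1)·(1/6) + (1)·(1/2) + (8)·(1/3) = 10/3.
route B: (10)·(1/6) + (6)·(1/2) + (8)·(1/3) = 22/3.
route C: (5)·(1/6) + (4)·(1/2) + (2)·(1/3) = 7/2.
The best pure response is route B with expected payoff 22/3.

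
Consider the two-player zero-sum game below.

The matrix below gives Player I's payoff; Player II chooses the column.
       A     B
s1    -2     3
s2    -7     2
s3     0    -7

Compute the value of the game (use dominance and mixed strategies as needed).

Row s2 is strictly dominated by row s1, so Player I never plays it.
The remaining 2×2 game on (s1, s3) × (A, B) has no saddle point. Let Player I play s1 with probability p; indifference gives −2p = 3p − 7(1−p), so p = 7/12.
Similarly Player II's optimal q on A is 5/6, and the value is -2·(5/6) + (3)·(1/6) = -7/6.

-7/6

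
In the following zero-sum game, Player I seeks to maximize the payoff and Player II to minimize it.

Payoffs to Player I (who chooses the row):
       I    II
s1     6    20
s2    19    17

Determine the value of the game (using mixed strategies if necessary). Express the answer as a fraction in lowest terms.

139/8

Row minima are 6 and 17, so Player I's maximin is 17; column maxima are 19 and 20, so Player II's minimax is 19. These differ, so the equilibrium is in mixed strategies.
Let Player I play s1 with probability p. Player II is indifferent when 6p + 19(1−p) = 20p + 17(1−p), giving p = 1/8.
Let Player II play I with probability q. Player I is indifferent when 6q + 20(1−q) = 19q + 17(1−q), giving q = 3/16.
The value is 6·(3/16) + (20)·(13/16) = 139/8.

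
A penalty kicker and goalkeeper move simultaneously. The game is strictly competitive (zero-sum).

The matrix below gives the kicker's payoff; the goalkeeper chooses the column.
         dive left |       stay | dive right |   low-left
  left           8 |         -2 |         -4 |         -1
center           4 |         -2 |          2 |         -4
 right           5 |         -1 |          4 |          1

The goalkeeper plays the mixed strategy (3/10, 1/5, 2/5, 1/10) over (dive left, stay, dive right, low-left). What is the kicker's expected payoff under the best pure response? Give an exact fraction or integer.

3

left: (8)·(3/10) + (-2)·(1/5) + (-4)·(2/5) + (-1)·(1/10) = 3/10.
center: (4)·(3/10) + (-2)·(1/5) + (2)·(2/5) + (-4)·(1/10) = 6/5.
right: (5)·(3/10) + (-1)·(1/5) + (4)·(2/5) + (1)·(1/10) = 3.
The best pure response is right with expected payoff 3.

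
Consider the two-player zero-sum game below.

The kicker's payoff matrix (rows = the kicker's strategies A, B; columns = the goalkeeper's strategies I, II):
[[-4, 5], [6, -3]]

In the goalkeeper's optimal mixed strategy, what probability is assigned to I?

Row minima are -4 and -3, so the kicker's maximin is -3; column maxima are 6 and 5, so the goalkeeper's minimax is 5. These differ, so the equilibrium is in mixed strategies.
Let the goalkeeper play I with probability q. The kicker is indifferent when −4q + 5(1−q) = 6q − 3(1−q), giving q = 4/9.

4/9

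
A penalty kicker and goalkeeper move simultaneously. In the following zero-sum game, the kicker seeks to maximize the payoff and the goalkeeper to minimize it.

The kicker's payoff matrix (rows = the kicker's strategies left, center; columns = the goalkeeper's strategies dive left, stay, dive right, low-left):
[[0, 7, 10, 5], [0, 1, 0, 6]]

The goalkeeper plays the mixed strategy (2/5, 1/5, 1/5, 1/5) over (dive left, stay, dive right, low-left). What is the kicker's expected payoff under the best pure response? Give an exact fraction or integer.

left: (0)·(2/5) + (7)·(1/5) + (10)·(1/5) + (5)·(1/5) = 22/5.
center: (0)·(2/5) + (1)·(1/5) + (0)·(1/5) + (6)·(1/5) = 7/5.
The best pure response is left with expected payoff 22/5.

22/5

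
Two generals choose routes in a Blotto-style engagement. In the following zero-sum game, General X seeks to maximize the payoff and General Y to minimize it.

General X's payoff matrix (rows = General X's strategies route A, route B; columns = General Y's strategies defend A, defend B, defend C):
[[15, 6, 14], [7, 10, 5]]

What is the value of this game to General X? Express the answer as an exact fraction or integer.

Column defend A is strictly dominated by defend C for General Y (it gives General X more in every row).
The remaining 2×2 game on (route A, route B) × (defend B, defend C) has no saddle point. Let General X play route A with probability p; indifference gives 6p + 10(1−p) = 14p + 5(1−p), so p = 5/13.
Similarly General Y's optimal q on defend B is 9/13, and the value is 6·(9/13) + (14)·(4/13) = 110/13.

110/13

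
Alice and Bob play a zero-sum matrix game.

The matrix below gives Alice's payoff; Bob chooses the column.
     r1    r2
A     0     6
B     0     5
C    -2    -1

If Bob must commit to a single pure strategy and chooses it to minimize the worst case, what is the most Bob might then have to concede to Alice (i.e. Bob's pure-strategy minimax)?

0

The worst case (largest entry) in each column is r1: 0, r2: 6.
The best (smallest) of these is 0.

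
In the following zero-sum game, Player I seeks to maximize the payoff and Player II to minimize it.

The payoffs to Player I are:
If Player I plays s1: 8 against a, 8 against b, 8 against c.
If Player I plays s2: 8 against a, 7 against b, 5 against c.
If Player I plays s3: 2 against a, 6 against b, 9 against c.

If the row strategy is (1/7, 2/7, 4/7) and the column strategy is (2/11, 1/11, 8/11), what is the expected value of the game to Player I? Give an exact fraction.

542/77

Against (2/11, 1/11, 8/11), each row's expected payoff is s1: 8; s2: 63/11; s3: 82/11.
Taking the (1/7, 2/7, 4/7)-weighted average: (1/7)·(8) + (2/7)·(63/11) + (4/7)·(82/11) = 542/77.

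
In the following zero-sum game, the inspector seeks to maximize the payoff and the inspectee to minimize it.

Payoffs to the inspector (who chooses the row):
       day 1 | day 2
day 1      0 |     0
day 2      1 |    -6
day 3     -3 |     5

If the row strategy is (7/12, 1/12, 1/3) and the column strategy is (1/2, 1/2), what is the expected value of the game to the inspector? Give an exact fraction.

Against (1/2, 1/2), each row's expected payoff is day 1: 0; day 2: -5/2; day 3: 1.
Taking the (7/12, 1/12, 1/3)-weighted average: (7/12)·(0) + (1/12)·(-5/2) + (1/3)·(1) = 1/8.

1/8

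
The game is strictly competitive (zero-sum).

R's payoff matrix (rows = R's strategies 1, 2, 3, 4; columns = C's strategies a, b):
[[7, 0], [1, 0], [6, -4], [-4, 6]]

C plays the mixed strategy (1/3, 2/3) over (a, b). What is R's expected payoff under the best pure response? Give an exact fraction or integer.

8/3

1: (7)·(1/3) + (0)·(2/3) = 7/3.
2: (1)·(1/3) + (0)·(2/3) = 1/3.
3: (6)·(1/3) + (-4)·(2/3) = -2/3.
4: (-4)·(1/3) + (6)·(2/3) = 8/3.
The best pure response is 4 with expected payoff 8/3.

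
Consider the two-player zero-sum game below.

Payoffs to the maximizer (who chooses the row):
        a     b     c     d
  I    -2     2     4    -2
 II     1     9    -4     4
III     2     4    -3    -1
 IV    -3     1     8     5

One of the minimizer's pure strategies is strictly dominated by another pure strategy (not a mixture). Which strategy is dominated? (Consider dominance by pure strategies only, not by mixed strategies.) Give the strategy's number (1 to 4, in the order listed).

2

The minimizer prefers columns that give the maximizer less. Compare b with a: -2 < 2, 1 < 9, 2 < 4, -3 < 1.
So a strictly dominates b for the minimizer; b is strictly dominated.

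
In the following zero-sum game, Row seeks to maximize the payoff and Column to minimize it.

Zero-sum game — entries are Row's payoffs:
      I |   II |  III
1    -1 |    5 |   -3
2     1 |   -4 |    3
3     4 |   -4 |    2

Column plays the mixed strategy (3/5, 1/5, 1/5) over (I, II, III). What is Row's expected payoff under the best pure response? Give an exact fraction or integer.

1: (-1)·(3/5) + (5)·(1/5) + (-3)·(1/5) = -1/5.
2: (1)·(3/5) + (-4)·(1/5) + (3)·(1/5) = 2/5.
3: (4)·(3/5) + (-4)·(1/5) + (2)·(1/5) = 2.
The best pure response is 3 with expected payoff 2.

2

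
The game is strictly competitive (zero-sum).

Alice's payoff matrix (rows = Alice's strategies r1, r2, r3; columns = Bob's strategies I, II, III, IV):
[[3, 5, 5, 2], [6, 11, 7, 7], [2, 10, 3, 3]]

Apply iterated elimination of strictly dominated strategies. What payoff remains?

6

Column III is strictly dominated by I for Bob (3<5, 6<7, 2<3); eliminate III.
Column II is strictly dominated by I for Bob (3<5, 6<11, 2<10); eliminate II.
Row r3 is strictly dominated by row r2 (6>2, 7>3); eliminate r3.
Row r1 is strictly dominated by row r2 (6>3, 7>2); eliminate r1.
Column IV is strictly dominated by I for Bob (6<7); eliminate IV.
Only (r2, I) remains, with payoff 6.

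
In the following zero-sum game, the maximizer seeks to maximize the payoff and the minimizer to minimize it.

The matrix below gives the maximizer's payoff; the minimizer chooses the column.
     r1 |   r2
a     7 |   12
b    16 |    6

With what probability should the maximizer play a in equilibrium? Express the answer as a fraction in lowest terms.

Row minima are 7 and 6, so the maximizer's maximin is 7; column maxima are 16 and 12, so the minimizer's minimax is 12. These differ, so the equilibrium is in mixed strategies.
Let the maximizer play a with probability p. The minimizer is indifferent when 7p + 16(1−p) = 12p + 6(1−p), giving p = 2/3.

2/3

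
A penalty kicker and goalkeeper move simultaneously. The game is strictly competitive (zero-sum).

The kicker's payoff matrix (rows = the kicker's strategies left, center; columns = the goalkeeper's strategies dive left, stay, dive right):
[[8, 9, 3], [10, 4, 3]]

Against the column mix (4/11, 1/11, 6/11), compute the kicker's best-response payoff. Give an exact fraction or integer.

left: (8)·(4/11) + (9)·(1/11) + (3)·(6/11) = 59/11.
center: (10)·(4/11) + (4)·(1/11) + (3)·(6/11) = 62/11.
The best pure response is center with expected payoff 62/11.

62/11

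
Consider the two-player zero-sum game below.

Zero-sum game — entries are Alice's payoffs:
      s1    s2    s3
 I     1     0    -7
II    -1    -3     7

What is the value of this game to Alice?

Column s1 is strictly dominated by s2 for Bob (it gives Alice more in every row).
The remaining 2×2 game on (I, II) × (s2, s3) has no saddle point. Let Alice play I with probability p; indifference gives −3(1−p) = −7p + 7(1−p), so p = 10/17.
Similarly Bob's optimal q on s2 is 14/17, and the value is 0·(14/17) + (-7)·(3/17) = -21/17.

-21/17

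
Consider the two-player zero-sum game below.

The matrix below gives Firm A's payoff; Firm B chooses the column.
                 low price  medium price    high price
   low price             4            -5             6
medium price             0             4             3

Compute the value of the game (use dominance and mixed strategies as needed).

Column high price is strictly dominated by low price for Firm B (it gives Firm A more in every row).
The remaining 2×2 game on (low price, medium price) × (low price, medium price) has no saddle point. Let Firm A play low price with probability p; indifference gives 4p = −5p + 4(1−p), so p = 4/13.
Similarly Firm B's optimal q on low price is 9/13, and the value is 4·(9/13) + (-5)·(4/13) = 16/13.

16/13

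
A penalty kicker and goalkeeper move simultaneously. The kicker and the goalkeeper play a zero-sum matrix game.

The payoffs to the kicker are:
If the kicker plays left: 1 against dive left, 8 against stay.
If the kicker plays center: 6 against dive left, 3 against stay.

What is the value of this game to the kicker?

Row minima are 1 and 3, so the kicker's maximin is 3; column maxima are 6 and 8, so the goalkeeper's minimax is 6. These differ, so the equilibrium is in mixed strategies.
Let the kicker play left with probability p. The goalkeeper is indifferent when p + 6(1−p) = 8p + 3(1−p), giving p = 3/10.
Let the goalkeeper play dive left with probability q. The kicker is indifferent when q + 8(1−q) = 6q + 3(1−q), giving q = 1/2.
The value is 1·(1/2) + (8)·(1/2) = 9/2.

9/2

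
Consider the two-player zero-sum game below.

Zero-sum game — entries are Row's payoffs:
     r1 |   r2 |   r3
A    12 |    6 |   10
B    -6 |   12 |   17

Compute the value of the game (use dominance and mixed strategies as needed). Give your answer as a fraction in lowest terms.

Column r3 is strictly dominated by r2 for Column (it gives Row more in every row).
The remaining 2×2 game on (A, B) × (r1, r2) has no saddle point. Let Row play A with probability p; indifference gives 12p − 6(1−p) = 6p + 12(1−p), so p = 3/4.
Similarly Column's optimal q on r1 is 1/4, and the value is 12·(1/4) + (6)·(3/4) = 15/2.

15/2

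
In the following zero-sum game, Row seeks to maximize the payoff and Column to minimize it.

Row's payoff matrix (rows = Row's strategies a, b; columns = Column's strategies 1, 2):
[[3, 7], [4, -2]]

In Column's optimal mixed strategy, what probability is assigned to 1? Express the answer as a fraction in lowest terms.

Row minima are 3 and -2, so Row's maximin is 3; column maxima are 4 and 7, so Column's minimax is 4. These differ, so the equilibrium is in mixed strategies.
Let Column play 1 with probability q. Row is indifferent when 3q + 7(1−q) = 4q − 2(1−q), giving q = 9/10.

9/10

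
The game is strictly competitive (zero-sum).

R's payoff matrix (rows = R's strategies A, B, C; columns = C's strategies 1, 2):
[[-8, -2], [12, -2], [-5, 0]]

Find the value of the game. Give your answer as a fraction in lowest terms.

Row A is strictly dominated by row C, so R never plays it.
The remaining 2×2 game on (B, C) × (1, 2) has no saddle point. Let R play B with probability p; indifference gives 12p − 5(1−p) = −2p, so p = 5/19.
Similarly C's optimal q on 1 is 2/19, and the value is 12·(2/19) + (-2)·(17/19) = -10/19.

-10/19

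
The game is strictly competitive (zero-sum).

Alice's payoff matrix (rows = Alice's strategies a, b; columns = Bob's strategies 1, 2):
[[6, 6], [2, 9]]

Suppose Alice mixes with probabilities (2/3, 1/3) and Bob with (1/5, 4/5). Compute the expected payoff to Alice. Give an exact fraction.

Against (1/5, 4/5), each row's expected payoff is a: 6; b: 38/5.
Taking the (2/3, 1/3)-weighted average: (2/3)·(6) + (1/3)·(38/5) = 98/15.

98/15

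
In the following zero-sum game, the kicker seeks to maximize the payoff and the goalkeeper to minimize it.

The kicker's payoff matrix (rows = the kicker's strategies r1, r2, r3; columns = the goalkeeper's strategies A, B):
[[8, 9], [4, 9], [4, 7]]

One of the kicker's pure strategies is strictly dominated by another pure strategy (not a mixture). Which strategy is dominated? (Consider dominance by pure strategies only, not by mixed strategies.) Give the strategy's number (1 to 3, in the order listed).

3

Compare r3 with r1: 8 > 4, 9 > 7.
So r1 strictly dominates r3 for the kicker; r3 is strictly dominated.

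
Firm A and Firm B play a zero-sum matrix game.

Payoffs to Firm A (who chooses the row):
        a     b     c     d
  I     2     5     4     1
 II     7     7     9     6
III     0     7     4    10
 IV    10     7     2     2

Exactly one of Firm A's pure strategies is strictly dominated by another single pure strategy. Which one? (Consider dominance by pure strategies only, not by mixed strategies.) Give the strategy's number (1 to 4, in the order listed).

1

Compare I with II: 7 > 2, 7 > 5, 9 > 4, 6 > 1.
So II strictly dominates I for Firm A; I is strictly dominated.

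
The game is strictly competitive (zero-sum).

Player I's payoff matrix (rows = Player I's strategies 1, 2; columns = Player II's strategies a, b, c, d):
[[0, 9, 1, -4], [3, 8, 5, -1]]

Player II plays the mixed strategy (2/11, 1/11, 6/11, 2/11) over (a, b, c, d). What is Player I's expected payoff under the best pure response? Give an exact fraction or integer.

1: (0)·(2/11) + (9)·(1/11) + (1)·(6/11) + (-4)·(2/11) = 7/11.
2: (3)·(2/11) + (8)·(1/11) + (5)·(6/11) + (-1)·(2/11) = 42/11.
The best pure response is 2 with expected payoff 42/11.

42/11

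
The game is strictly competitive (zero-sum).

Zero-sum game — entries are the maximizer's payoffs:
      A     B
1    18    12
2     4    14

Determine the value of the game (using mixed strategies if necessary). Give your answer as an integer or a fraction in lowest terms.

51/4

Row minima are 12 and 4, so the maximizer's maximin is 12; column maxima are 18 and 14, so the minimizer's minimax is 14. These differ, so the equilibrium is in mixed strategies.
Let the maximizer play 1 with probability p. The minimizer is indifferent when 18p + 4(1−p) = 12p + 14(1−p), giving p = 5/8.
Let the minimizer play A with probability q. The maximizer is indifferent when 18q + 12(1−q) = 4q + 14(1−q), giving q = 1/8.
The value is 18·(1/8) + (12)·(7/8) = 51/4.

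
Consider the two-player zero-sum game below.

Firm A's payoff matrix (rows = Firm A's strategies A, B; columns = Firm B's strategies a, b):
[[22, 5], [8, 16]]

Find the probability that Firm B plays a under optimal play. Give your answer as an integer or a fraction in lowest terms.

Row minima are 5 and 8, so Firm A's maximin is 8; column maxima are 22 and 16, so Firm B's minimax is 16. These differ, so the equilibrium is in mixed strategies.
Let Firm B play a with probability q. Firm A is indifferent when 22q + 5(1−q) = 8q + 16(1−q), giving q = 11/25.

11/25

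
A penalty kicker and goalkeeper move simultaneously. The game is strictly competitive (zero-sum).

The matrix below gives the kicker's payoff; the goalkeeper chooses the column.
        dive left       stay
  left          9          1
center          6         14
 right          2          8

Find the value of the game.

15/2

Row right is strictly dominated by row center, so the kicker never plays it.
The remaining 2×2 game on (left, center) × (dive left, stay) has no saddle point. Let the kicker play left with probability p; indifference gives 9p + 6(1−p) = p + 14(1−p), so p = 1/2.
Similarly the goalkeeper's optimal q on dive left is 13/16, and the value is 9·(13/16) + (1)·(3/16) = 15/2.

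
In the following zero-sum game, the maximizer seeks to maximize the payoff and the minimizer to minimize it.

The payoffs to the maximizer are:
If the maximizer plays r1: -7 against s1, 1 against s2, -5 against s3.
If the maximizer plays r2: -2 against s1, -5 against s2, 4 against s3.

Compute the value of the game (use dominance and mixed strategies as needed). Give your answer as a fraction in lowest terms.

-37/11

Column s3 is strictly dominated by s1 for the minimizer (it gives the maximizer more in every row).
The remaining 2×2 game on (r1, r2) × (s1, s2) has no saddle point. Let the maximizer play r1 with probability p; indifference gives −7p − 2(1−p) = p − 5(1−p), so p = 3/11.
Similarly the minimizer's optimal q on s1 is 6/11, and the value is -7·(6/11) + (1)·(5/11) = -37/11.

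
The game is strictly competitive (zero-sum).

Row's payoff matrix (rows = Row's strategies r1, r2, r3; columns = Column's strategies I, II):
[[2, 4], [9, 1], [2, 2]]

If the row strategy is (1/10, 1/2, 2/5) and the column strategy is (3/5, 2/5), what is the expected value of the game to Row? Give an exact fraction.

Against (3/5, 2/5), each row's expected payoff is r1: 14/5; r2: 29/5; r3: 2.
Taking the (1/10, 1/2, 2/5)-weighted average: (1/10)·(14/5) + (1/2)·(29/5) + (2/5)·(2) = 199/50.

199/50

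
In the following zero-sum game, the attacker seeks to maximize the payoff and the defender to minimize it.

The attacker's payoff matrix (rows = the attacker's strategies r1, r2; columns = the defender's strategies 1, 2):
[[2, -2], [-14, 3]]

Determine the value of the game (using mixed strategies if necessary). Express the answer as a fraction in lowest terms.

Row minima are -2 and -14, so the attacker's maximin is -2; column maxima are 2 and 3, so the defender's minimax is 2. These differ, so the equilibrium is in mixed strategies.
Let the attacker play r1 with probability p. The defender is indifferent when 2p − 14(1−p) = −2p + 3(1−p), giving p = 17/21.
Let the defender play 1 with probability q. The attacker is indifferent when 2q − 2(1−q) = −14q + 3(1−q), giving q = 5/21.
The value is 2·(5/21) + (-2)·(16/21) = -22/21.

-22/21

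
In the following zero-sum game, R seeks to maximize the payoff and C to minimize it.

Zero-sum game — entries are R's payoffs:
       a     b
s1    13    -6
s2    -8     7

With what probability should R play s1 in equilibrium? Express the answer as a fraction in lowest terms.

Row minima are -6 and -8, so R's maximin is -6; column maxima are 13 and 7, so C's minimax is 7. These differ, so the equilibrium is in mixed strategies.
Let R play s1 with probability p. C is indifferent when 13p − 8(1−p) = −6p + 7(1−p), giving p = 15/34.

15/34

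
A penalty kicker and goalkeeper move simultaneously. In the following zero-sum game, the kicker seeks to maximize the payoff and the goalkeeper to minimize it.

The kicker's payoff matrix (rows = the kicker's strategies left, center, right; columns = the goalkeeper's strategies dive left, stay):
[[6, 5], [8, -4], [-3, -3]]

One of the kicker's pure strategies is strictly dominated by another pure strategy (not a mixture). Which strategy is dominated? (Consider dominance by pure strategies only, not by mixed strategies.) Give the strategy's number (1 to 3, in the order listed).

3

Compare right with left: 6 > -3, 5 > -3.
So left strictly dominates right for the kicker; right is strictly dominated.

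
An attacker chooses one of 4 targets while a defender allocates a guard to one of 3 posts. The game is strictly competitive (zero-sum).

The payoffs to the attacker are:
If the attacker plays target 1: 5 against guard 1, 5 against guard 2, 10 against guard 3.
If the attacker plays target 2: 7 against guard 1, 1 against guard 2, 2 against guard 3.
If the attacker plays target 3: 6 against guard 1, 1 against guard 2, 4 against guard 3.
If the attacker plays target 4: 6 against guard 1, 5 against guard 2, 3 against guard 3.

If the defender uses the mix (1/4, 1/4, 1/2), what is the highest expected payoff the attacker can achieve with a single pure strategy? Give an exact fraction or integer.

15/2

target 1: (5)·(1/4) + (5)·(1/4) + (10)·(1/2) = 15/2.
target 2: (7)·(1/4) + (1)·(1/4) + (2)·(1/2) = 3.
target 3: (6)·(1/4) + (1)·(1/4) + (4)·(1/2) = 15/4.
target 4: (6)·(1/4) + (5)·(1/4) + (3)·(1/2) = 17/4.
The best pure response is target 1 with expected payoff 15/2.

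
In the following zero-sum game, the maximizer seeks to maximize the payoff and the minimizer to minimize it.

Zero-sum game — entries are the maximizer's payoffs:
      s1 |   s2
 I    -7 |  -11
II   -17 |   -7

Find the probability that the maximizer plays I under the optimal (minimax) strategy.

Row minima are -11 and -17, so the maximizer's maximin is -11; column maxima are -7 and -7, so the minimizer's minimax is -7. These differ, so the equilibrium is in mixed strategies.
Let the maximizer play I with probability p. The minimizer is indifferent when −7p − 17(1−p) = −11p − 7(1−p), giving p = 5/7.

5/7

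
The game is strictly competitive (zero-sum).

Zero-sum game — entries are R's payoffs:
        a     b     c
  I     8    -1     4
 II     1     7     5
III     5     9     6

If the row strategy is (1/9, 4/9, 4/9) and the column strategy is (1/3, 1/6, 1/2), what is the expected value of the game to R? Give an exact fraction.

Against (1/3, 1/6, 1/2), each row's expected payoff is I: 9/2; II: 4; III: 37/6.
Taking the (1/9, 4/9, 4/9)-weighted average: (1/9)·(9/2) + (4/9)·(4) + (4/9)·(37/6) = 271/54.

271/54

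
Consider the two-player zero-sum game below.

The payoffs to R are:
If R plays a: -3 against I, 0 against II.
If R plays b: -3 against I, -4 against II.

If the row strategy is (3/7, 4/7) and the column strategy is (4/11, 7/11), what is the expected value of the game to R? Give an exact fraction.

Against (4/11, 7/11), each row's expected payoff is a: -12/11; b: -40/11.
Taking the (3/7, 4/7)-weighted average: (3/7)·(-12/11) + (4/7)·(-40/11) = -28/11.

-28/11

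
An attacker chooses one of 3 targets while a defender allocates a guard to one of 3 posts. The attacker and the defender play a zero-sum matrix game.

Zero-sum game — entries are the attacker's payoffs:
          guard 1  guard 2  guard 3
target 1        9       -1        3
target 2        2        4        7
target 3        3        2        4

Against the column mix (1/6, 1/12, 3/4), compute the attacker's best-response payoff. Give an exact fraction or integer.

71/12

target 1: (9)·(1/6) + (-1)·(1/12) + (3)·(3/4) = 11/3.
target 2: (2)·(1/6) + (4)·(1/12) + (7)·(3/4) = 71/12.
target 3: (3)·(1/6) + (2)·(1/12) + (4)·(3/4) = 11/3.
The best pure response is target 2 with expected payoff 71/12.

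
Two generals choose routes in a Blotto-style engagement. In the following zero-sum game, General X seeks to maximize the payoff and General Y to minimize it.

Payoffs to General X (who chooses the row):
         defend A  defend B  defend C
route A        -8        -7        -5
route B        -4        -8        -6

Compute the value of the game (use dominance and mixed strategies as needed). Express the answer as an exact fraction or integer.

-36/5

Column defend C is strictly dominated by defend B for General Y (it gives General X more in every row).
The remaining 2×2 game on (route A, route B) × (defend A, defend B) has no saddle point. Let General X play route A with probability p; indifference gives −8p − 4(1−p) = −7p − 8(1−p), so p = 4/5.
Similarly General Y's optimal q on defend A is 1/5, and the value is -8·(1/5) + (-7)·(4/5) = -36/5.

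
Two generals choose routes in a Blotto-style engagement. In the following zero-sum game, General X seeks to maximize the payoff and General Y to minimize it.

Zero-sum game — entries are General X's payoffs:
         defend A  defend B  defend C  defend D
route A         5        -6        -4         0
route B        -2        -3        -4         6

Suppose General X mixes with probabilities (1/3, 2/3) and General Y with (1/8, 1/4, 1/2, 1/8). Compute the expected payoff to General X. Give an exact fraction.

Against (1/8, 1/4, 1/2, 1/8), each row's expected payoff is route A: -23/8; route B: -9/4.
Taking the (1/3, 2/3)-weighted average: (1/3)·(-23/8) + (2/3)·(-9/4) = -59/24.

-59/24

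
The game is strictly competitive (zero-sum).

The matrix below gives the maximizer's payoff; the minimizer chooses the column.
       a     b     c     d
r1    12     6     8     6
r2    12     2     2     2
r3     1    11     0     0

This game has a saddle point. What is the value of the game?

Row minima: 6, 2, 0 → the maximizer's maximin is 6.
Column maxima: 12, 11, 8, 6 → the minimizer's minimax is 6.
They coincide at (r1, d), so the value is 6.

6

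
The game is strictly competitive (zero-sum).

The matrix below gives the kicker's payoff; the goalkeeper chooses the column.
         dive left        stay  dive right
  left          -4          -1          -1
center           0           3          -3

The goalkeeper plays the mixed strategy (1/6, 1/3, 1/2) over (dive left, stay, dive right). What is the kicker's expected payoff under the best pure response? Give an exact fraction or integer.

-1/2

left: (-4)·(1/6) + (-1)·(1/3) + (-1)·(1/2) = -3/2.
center: (0)·(1/6) + (3)·(1/3) + (-3)·(1/2) = -1/2.
The best pure response is center with expected payoff -1/2.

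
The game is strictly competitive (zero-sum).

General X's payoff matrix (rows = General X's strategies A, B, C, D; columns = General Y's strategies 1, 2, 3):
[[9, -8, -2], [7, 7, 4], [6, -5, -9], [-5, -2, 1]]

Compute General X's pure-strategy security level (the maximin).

4

The worst-case payoff for each row is A: -8, B: 4, C: -9, D: -5.
The best of these is 4.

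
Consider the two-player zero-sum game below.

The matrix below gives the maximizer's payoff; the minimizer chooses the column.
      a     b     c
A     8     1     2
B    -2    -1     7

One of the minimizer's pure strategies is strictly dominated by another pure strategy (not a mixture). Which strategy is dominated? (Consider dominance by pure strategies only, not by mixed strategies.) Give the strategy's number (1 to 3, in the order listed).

3

The minimizer prefers columns that give the maximizer less. Compare c with b: 1 < 2, -1 < 7.
So b strictly dominates c for the minimizer; c is strictly dominated.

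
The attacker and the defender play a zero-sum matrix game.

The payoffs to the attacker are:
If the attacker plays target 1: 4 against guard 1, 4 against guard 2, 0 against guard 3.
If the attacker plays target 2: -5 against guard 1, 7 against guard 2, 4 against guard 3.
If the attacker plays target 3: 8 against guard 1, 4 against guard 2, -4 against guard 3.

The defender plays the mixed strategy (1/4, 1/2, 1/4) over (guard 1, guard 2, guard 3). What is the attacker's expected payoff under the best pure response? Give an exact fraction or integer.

target 1: (4)·(1/4) + (4)·(1/2) + (0)·(1/4) = 3.
target 2: (-5)·(1/4) + (7)·(1/2) + (4)·(1/4) = 13/4.
target 3: (8)·(1/4) + (4)·(1/2) + (-4)·(1/4) = 3.
The best pure response is target 2 with expected payoff 13/4.

13/4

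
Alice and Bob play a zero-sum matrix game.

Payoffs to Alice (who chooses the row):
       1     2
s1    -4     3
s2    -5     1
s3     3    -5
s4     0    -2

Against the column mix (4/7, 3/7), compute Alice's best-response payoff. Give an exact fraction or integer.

-3/7

s1: (-4)·(4/7) + (3)·(3/7) = -1.
s2: (-5)·(4/7) + (1)·(3/7) = -17/7.
s3: (3)·(4/7) + (-5)·(3/7) = -3/7.
s4: (0)·(4/7) + (-2)·(3/7) = -6/7.
The best pure response is s3 with expected payoff -3/7.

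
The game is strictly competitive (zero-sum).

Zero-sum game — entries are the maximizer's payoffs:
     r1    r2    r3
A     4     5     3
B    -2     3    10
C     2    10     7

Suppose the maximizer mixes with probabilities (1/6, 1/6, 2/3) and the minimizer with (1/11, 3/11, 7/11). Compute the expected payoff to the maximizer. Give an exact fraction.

Against (1/11, 3/11, 7/11), each row's expected payoff is A: 40/11; B: 7; C: 81/11.
Taking the (1/6, 1/6, 2/3)-weighted average: (1/6)·(40/11) + (1/6)·(7) + (2/3)·(81/11) = 147/22.

147/22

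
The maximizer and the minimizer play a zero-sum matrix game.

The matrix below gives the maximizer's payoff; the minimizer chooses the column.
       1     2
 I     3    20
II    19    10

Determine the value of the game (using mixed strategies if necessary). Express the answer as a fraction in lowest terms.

Row minima are 3 and 10, so the maximizer's maximin is 10; column maxima are 19 and 20, so the minimizer's minimax is 19. These differ, so the equilibrium is in mixed strategies.
Let the maximizer play I with probability p. The minimizer is indifferent when 3p + 19(1−p) = 20p + 10(1−p), giving p = 9/26.
Let the minimizer play 1 with probability q. The maximizer is indifferent when 3q + 20(1−q) = 19q + 10(1−q), giving q = 5/13.
The value is 3·(5/13) + (20)·(8/13) = 175/13.

175/13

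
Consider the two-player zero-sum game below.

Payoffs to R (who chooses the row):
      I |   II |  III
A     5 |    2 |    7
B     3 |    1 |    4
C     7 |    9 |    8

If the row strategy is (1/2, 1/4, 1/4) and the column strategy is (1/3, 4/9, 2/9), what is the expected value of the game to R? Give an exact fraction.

14/3

Against (1/3, 4/9, 2/9), each row's expected payoff is A: 37/9; B: 7/3; C: 73/9.
Taking the (1/2, 1/4, 1/4)-weighted average: (1/2)·(37/9) + (1/4)·(7/3) + (1/4)·(73/9) = 14/3.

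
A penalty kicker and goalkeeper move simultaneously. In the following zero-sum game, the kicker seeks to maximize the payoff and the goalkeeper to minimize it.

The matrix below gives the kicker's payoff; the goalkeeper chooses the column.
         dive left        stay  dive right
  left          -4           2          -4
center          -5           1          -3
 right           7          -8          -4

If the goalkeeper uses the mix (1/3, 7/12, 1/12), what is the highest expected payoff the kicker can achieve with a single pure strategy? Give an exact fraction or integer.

-1/2

left: (-4)·(1/3) + (2)·(7/12) + (-4)·(1/12) = -1/2.
center: (-5)·(1/3) + (1)·(7/12) + (-3)·(1/12) = -4/3.
right: (7)·(1/3) + (-8)·(7/12) + (-4)·(1/12) = -8/3.
The best pure response is left with expected payoff -1/2.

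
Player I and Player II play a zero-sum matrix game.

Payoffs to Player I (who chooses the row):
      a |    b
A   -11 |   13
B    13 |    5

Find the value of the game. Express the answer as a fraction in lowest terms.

Row minima are -11 and 5, so Player I's maximin is 5; column maxima are 13 and 13, so Player II's minimax is 13. These differ, so the equilibrium is in mixed strategies.
Let Player I play A with probability p. Player II is indifferent when −11p + 13(1−p) = 13p + 5(1−p), giving p = 1/4.
Let Player II play a with probability q. Player I is indifferent when −11q + 13(1−q) = 13q + 5(1−q), giving q = 1/4.
The value is -11·(1/4) + (13)·(3/4) = 7.

7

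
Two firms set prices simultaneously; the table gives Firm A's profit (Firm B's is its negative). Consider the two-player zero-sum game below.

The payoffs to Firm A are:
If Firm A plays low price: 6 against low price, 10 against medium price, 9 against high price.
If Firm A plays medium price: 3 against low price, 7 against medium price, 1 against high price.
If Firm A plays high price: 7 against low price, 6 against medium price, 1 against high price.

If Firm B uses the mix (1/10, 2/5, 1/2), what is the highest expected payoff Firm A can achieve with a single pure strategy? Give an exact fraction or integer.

91/10

low price: (6)·(1/10) + (10)·(2/5) + (9)·(1/2) = 91/10.
medium price: (3)·(1/10) + (7)·(2/5) + (1)·(1/2) = 18/5.
high price: (7)·(1/10) + (6)·(2/5) + (1)·(1/2) = 18/5.
The best pure response is low price with expected payoff 91/10.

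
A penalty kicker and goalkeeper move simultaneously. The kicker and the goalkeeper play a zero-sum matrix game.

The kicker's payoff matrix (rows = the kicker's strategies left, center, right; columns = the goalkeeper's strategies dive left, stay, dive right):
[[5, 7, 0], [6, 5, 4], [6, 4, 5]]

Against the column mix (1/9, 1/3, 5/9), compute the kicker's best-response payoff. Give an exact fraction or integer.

left: (5)·(1/9) + (7)·(1/3) + (0)·(5/9) = 26/9.
center: (6)·(1/9) + (5)·(1/3) + (4)·(5/9) = 41/9.
right: (6)·(1/9) + (4)·(1/3) + (5)·(5/9) = 43/9.
The best pure response is right with expected payoff 43/9.

43/9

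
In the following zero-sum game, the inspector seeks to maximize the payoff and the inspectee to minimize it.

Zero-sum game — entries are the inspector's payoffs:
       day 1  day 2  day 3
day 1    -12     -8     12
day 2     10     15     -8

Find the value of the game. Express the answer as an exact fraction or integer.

Column day 2 is strictly dominated by day 1 for the inspectee (it gives the inspector more in every row).
The remaining 2×2 game on (day 1, day 2) × (day 1, day 3) has no saddle point. Let the inspector play day 1 with probability p; indifference gives −12p + 10(1−p) = 12p − 8(1−p), so p = 3/7.
Similarly the inspectee's optimal q on day 1 is 10/21, and the value is -12·(10/21) + (12)·(11/21) = 4/7.

4/7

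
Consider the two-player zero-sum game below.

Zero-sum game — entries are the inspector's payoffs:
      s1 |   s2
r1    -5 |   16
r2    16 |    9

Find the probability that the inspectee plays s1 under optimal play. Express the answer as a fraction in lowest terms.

1/4

Row minima are -5 and 9, so the inspector's maximin is 9; column maxima are 16 and 16, so the inspectee's minimax is 16. These differ, so the equilibrium is in mixed strategies.
Let the inspectee play s1 with probability q. The inspector is indifferent when −5q + 16(1−q) = 16q + 9(1−q), giving q = 1/4.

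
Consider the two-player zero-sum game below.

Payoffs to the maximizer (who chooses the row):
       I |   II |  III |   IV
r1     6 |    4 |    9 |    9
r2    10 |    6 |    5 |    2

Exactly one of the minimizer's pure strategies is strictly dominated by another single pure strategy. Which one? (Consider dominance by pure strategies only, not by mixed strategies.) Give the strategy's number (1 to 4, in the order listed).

The minimizer prefers columns that give the maximizer less. Compare I with II: 4 < 6, 6 < 10.
So II strictly dominates I for the minimizer; I is strictly dominated.

1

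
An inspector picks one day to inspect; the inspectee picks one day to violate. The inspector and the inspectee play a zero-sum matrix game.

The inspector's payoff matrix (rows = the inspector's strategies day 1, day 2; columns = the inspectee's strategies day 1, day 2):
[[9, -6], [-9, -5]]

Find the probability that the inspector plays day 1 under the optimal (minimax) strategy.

4/19

Row minima are -6 and -9, so the inspector's maximin is -6; column maxima are 9 and -5, so the inspectee's minimax is -5. These differ, so the equilibrium is in mixed strategies.
Let the inspector play day 1 with probability p. The inspectee is indifferent when 9p − 9(1−p) = −6p − 5(1−p), giving p = 4/19.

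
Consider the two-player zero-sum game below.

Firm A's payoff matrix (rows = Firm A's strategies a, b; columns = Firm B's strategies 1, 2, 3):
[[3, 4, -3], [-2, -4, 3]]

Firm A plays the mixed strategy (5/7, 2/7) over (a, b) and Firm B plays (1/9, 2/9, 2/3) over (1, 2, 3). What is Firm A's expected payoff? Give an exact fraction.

Against (1/9, 2/9, 2/3), each row's expected payoff is a: -7/9; b: 8/9.
Taking the (5/7, 2/7)-weighted average: (5/7)·(-7/9) + (2/7)·(8/9) = -19/63.

-19/63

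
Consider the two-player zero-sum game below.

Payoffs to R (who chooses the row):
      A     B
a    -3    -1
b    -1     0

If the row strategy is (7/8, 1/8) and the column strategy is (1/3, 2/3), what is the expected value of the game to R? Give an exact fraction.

Against (1/3, 2/3), each row's expected payoff is a: -5/3; b: -1/3.
Taking the (7/8, 1/8)-weighted average: (7/8)·(-5/3) + (1/8)·(-1/3) = -3/2.

-3/2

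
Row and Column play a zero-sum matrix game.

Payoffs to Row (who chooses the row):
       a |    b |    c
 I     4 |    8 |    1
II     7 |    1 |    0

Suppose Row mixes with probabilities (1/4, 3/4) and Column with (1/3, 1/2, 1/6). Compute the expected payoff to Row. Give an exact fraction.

Against (1/3, 1/2, 1/6), each row's expected payoff is I: 11/2; II: 17/6.
Taking the (1/4, 3/4)-weighted average: (1/4)·(11/2) + (3/4)·(17/6) = 7/2.

7/2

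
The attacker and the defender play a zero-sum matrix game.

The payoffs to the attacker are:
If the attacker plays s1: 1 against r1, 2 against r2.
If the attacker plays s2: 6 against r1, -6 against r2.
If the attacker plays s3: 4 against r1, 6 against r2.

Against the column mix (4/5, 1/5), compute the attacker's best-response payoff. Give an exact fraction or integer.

s1: (1)·(4/5) + (2)·(1/5) = 6/5.
s2: (6)·(4/5) + (-6)·(1/5) = 18/5.
s3: (4)·(4/5) + (6)·(1/5) = 22/5.
The best pure response is s3 with expected payoff 22/5.

22/5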